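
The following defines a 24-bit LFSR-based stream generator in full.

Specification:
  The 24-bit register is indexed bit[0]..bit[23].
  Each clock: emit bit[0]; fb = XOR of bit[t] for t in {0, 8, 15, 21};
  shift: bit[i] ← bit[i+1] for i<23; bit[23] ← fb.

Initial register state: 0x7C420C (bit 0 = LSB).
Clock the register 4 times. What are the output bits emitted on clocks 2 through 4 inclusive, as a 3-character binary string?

reg_0 = 0x7C420C
clock 1: out=0, reg = 0xBE2106
clock 2: out=0, reg = 0x5F1083
clock 3: out=1, reg = 0xAF8841
clock 4: out=1, reg = 0xD7C420

011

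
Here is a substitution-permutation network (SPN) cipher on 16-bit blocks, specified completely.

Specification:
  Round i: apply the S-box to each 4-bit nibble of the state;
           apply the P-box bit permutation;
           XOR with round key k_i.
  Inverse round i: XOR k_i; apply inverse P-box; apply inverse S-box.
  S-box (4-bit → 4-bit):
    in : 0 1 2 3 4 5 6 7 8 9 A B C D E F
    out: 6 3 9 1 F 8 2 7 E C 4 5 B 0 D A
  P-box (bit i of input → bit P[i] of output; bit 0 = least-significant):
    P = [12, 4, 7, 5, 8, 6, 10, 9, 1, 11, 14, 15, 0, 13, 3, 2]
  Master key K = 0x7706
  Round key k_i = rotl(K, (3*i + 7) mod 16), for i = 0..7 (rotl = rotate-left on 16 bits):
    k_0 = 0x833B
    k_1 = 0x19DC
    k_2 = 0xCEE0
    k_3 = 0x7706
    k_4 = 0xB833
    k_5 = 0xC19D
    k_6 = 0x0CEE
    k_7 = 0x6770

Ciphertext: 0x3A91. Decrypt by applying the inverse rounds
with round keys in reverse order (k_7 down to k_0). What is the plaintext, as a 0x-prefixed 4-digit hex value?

s_0 = ciphertext = 0x3A91
s_1 = InvRound(s_0, k_7) = 0x307E
s_2 = InvRound(s_1, k_6) = 0x66A7
s_3 = InvRound(s_2, k_5) = 0x02EF
s_4 = InvRound(s_3, k_4) = 0x8FF7
s_5 = InvRound(s_4, k_3) = 0x1864
s_6 = InvRound(s_5, k_2) = 0x599B
s_7 = InvRound(s_6, k_1) = 0x2B6D
s_8 = InvRound(s_7, k_0) = 0xFC66

0xFC66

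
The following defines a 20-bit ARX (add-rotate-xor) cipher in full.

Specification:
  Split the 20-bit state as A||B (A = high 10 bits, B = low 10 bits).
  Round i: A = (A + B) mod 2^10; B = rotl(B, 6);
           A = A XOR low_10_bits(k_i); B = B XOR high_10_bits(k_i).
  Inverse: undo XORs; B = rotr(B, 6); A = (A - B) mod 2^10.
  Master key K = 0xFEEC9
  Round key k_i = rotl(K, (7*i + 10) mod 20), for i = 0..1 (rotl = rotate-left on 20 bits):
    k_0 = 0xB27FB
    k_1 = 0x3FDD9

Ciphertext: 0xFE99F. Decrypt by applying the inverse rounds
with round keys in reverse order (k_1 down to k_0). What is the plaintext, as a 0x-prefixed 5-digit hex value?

0xC88C3

s_0 = ciphertext = 0xFE99F
s_1 = InvRound(s_0, k_1) = 0x07A05
s_2 = InvRound(s_1, k_0) = 0xC88C3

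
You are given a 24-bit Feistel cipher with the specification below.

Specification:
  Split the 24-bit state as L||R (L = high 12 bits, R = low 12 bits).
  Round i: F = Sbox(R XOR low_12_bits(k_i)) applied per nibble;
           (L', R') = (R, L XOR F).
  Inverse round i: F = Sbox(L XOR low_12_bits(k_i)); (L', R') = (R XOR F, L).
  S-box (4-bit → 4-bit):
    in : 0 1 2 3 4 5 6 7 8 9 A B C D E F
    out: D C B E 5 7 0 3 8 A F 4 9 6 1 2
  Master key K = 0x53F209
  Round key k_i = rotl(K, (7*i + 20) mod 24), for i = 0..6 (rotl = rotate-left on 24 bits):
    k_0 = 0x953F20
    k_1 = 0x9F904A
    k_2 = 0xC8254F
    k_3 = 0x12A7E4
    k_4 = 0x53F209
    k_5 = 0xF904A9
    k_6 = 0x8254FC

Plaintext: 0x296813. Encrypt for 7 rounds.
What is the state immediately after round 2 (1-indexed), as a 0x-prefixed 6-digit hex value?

s_0 = plaintext = 0x296813
s_1 = Round(s_0, k_0) = 0x813178
s_2 = Round(s_1, k_1) = 0x1784F8
s_3 = Round(s_2, k_2) = 0x4F8D3B
s_4 = Round(s_3, k_3) = 0xD3BB9A
s_5 = Round(s_4, k_4) = 0xB9A795
s_6 = Round(s_5, k_5) = 0x795573
s_7 = Round(s_6, k_6) = 0x573B17

0x1784F8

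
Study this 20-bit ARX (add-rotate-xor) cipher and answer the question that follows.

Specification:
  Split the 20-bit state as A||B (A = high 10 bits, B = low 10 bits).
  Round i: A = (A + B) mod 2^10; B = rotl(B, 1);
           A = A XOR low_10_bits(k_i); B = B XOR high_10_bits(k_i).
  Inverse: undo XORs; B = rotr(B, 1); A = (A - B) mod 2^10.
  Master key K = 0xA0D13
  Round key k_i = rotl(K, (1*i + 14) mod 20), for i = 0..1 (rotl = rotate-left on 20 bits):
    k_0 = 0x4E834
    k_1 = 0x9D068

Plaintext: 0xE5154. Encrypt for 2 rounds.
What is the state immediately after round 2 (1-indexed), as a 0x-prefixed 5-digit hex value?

0x01951

s_0 = plaintext = 0xE5154
s_1 = Round(s_0, k_0) = 0x37392
s_2 = Round(s_1, k_1) = 0x01951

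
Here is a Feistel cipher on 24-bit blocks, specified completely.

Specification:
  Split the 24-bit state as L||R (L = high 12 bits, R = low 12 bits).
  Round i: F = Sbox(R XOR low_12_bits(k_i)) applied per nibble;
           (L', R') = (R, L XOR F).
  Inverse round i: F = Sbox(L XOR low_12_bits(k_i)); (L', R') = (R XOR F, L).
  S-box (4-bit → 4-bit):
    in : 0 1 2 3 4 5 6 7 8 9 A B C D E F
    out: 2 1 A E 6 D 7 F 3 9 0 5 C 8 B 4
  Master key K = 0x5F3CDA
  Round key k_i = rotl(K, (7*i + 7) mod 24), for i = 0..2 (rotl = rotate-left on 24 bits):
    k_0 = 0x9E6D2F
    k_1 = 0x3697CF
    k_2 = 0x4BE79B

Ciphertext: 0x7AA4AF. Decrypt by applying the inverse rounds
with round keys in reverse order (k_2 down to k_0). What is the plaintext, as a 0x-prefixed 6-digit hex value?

0x31869B

s_0 = ciphertext = 0x7AA4AF
s_1 = InvRound(s_0, k_2) = 0x64E7AA
s_2 = InvRound(s_1, k_1) = 0x69B64E
s_3 = InvRound(s_2, k_0) = 0x31869B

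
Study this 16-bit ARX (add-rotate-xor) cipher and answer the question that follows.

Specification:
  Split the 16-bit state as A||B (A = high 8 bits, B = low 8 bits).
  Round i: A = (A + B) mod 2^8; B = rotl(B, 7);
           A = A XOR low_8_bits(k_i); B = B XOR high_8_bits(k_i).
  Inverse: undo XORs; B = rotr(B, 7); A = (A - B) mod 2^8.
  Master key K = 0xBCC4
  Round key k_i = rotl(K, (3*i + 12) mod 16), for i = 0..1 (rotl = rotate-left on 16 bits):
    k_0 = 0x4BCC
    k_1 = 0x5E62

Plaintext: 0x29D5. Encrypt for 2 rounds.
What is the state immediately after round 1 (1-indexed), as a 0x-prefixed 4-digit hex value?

0x32A1

s_0 = plaintext = 0x29D5
s_1 = Round(s_0, k_0) = 0x32A1
s_2 = Round(s_1, k_1) = 0xB18E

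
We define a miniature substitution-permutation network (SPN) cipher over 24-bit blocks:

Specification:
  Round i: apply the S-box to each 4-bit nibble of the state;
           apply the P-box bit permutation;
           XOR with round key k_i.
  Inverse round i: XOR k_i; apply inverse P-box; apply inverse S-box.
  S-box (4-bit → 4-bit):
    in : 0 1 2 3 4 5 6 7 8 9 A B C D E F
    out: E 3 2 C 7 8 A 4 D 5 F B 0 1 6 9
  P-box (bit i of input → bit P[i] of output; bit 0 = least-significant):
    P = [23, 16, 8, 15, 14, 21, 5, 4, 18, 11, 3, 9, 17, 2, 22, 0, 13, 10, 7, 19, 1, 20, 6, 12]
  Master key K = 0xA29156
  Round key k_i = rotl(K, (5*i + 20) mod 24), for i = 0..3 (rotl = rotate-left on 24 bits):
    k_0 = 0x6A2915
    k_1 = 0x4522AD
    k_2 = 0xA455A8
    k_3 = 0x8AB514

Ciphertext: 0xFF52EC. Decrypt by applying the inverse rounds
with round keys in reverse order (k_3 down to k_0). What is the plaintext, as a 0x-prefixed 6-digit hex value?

s_0 = ciphertext = 0xFF52EC
s_1 = InvRound(s_0, k_3) = 0xE478A0
s_2 = InvRound(s_1, k_2) = 0xC17EC7
s_3 = InvRound(s_2, k_1) = 0x82C49D
s_4 = InvRound(s_3, k_0) = 0xCA7E18

0xCA7E18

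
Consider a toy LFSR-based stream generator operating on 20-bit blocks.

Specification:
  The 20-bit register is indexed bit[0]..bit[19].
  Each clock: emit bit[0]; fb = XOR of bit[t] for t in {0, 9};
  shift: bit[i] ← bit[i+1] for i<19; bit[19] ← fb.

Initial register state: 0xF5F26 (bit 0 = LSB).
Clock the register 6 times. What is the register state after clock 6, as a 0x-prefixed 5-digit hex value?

0x27D7C

reg_0 = 0xF5F26
clock 1: out=0, reg = 0xFAF93
clock 2: out=1, reg = 0x7D7C9
clock 3: out=1, reg = 0x3EBE4
clock 4: out=0, reg = 0x9F5F2
clock 5: out=0, reg = 0x4FAF9
clock 6: out=1, reg = 0x27D7C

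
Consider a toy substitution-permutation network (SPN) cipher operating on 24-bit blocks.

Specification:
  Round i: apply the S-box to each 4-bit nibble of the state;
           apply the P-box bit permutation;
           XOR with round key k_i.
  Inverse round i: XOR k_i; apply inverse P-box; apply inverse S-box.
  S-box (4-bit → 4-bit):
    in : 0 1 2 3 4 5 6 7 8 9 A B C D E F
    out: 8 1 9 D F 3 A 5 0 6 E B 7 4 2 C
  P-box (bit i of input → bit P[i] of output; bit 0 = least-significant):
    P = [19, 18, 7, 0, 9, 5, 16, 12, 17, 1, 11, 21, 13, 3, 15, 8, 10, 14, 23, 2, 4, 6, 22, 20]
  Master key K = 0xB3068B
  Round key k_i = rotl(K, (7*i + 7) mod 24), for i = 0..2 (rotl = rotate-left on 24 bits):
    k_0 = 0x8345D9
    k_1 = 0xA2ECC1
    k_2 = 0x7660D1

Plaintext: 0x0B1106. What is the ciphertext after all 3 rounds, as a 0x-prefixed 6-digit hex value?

0xFE7993

s_0 = plaintext = 0x0B1106
s_1 = Round(s_0, k_0) = 0x9531DC
s_2 = Round(s_1, k_1) = 0xED0901
s_3 = Round(s_2, k_2) = 0xFE7993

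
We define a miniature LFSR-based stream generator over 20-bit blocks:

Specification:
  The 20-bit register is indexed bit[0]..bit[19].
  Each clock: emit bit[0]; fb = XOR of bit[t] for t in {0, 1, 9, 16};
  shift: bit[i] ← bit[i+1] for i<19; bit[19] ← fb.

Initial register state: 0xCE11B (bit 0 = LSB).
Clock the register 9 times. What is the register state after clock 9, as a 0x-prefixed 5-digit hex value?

0xA5670

reg_0 = 0xCE11B
clock 1: out=1, reg = 0x6708D
clock 2: out=1, reg = 0xB3846
clock 3: out=0, reg = 0x59C23
clock 4: out=1, reg = 0xACE11
clock 5: out=1, reg = 0x56708
clock 6: out=0, reg = 0x2B384
clock 7: out=0, reg = 0x959C2
clock 8: out=0, reg = 0x4ACE1
clock 9: out=1, reg = 0xA5670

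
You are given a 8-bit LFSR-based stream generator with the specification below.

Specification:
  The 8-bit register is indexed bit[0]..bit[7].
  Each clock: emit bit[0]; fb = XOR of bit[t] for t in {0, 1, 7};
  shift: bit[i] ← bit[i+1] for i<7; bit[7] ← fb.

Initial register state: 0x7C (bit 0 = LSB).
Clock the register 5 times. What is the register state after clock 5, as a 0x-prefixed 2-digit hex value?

reg_0 = 0x7C
clock 1: out=0, reg = 0x3E
clock 2: out=0, reg = 0x9F
clock 3: out=1, reg = 0xCF
clock 4: out=1, reg = 0xE7
clock 5: out=1, reg = 0xF3

0xF3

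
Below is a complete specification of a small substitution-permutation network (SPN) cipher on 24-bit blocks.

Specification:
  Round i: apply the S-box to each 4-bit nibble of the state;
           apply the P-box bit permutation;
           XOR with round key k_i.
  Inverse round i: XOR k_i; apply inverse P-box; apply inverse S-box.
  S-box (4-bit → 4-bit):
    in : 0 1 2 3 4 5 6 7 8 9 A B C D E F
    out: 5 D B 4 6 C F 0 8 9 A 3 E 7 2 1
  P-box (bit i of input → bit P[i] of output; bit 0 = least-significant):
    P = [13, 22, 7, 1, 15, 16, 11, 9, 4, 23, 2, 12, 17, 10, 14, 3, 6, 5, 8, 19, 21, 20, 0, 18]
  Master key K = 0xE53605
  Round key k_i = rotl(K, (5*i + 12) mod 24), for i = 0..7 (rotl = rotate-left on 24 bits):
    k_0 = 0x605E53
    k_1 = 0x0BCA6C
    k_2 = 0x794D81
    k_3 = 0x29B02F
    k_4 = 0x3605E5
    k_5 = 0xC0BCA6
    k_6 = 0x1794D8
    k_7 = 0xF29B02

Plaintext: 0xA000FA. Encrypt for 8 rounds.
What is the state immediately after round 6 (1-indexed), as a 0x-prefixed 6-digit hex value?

s_0 = plaintext = 0xA000FA
s_1 = Round(s_0, k_0) = 0x369F05
s_2 = Round(s_1, k_1) = 0x014397
s_3 = Round(s_2, k_2) = 0x518AC4
s_4 = Round(s_3, k_3) = 0xE4ABE6
s_5 = Round(s_4, k_4) = 0xE7205F
s_6 = Round(s_5, k_5) = 0xD292BA
s_7 = Round(s_6, k_6) = 0xEC04A3
s_8 = Round(s_7, k_7) = 0x69D8A6

0xD292BA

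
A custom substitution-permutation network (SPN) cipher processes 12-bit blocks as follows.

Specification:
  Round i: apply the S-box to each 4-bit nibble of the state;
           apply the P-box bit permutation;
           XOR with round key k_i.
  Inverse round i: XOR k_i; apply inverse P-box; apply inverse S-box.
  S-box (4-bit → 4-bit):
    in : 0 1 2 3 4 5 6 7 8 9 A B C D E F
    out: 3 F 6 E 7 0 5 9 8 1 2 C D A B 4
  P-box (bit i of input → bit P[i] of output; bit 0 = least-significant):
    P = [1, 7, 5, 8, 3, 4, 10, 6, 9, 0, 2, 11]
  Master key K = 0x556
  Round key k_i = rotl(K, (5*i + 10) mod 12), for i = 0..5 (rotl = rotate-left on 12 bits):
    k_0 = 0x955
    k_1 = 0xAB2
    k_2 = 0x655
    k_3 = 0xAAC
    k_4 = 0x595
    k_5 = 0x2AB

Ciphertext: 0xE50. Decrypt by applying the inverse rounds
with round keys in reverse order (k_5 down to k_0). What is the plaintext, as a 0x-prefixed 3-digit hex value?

s_0 = ciphertext = 0xE50
s_1 = InvRound(s_0, k_5) = 0xD14
s_2 = InvRound(s_1, k_4) = 0xD5A
s_3 = InvRound(s_2, k_3) = 0x631
s_4 = InvRound(s_3, k_2) = 0xF8F
s_5 = InvRound(s_4, k_1) = 0x24B
s_6 = InvRound(s_5, k_0) = 0xC07

0xC07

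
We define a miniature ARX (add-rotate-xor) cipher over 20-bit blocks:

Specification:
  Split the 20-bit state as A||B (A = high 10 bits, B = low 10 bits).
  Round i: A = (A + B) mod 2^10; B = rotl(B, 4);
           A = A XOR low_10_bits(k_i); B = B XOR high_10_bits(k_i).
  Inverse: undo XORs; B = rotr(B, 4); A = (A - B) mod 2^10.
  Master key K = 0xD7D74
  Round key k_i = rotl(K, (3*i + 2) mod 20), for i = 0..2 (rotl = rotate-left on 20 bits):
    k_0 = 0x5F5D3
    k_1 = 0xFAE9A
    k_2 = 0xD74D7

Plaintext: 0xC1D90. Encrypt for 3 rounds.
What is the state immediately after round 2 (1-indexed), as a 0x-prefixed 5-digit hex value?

0xC945A

s_0 = plaintext = 0xC1D90
s_1 = Round(s_0, k_0) = 0x5107B
s_2 = Round(s_1, k_1) = 0xC945A
s_3 = Round(s_2, k_2) = 0xEA2FC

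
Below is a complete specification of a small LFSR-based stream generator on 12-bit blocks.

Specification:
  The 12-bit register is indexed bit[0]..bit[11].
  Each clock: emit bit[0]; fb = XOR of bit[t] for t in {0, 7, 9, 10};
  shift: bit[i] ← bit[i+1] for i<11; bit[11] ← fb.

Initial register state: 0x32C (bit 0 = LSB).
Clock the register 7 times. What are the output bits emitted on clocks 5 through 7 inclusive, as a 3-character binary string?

010

reg_0 = 0x32C
clock 1: out=0, reg = 0x996
clock 2: out=0, reg = 0xCCB
clock 3: out=1, reg = 0xE65
clock 4: out=1, reg = 0xF32
clock 5: out=0, reg = 0x799
clock 6: out=1, reg = 0x3CC
clock 7: out=0, reg = 0x1E6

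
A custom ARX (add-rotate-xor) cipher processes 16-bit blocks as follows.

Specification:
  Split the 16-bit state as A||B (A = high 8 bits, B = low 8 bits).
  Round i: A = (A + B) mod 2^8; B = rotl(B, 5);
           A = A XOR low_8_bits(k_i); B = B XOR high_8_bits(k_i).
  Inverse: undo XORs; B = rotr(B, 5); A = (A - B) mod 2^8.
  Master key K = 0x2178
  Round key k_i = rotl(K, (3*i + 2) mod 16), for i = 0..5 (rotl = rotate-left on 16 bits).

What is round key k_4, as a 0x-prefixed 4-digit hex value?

K = 0x2178
k_0 = rotl(K, (3*0+2) mod 16) = rotl(K, 2) = 0x85E0
k_1 = rotl(K, (3*1+2) mod 16) = rotl(K, 5) = 0x2F04
k_2 = rotl(K, (3*2+2) mod 16) = rotl(K, 8) = 0x7821
k_3 = rotl(K, (3*3+2) mod 16) = rotl(K, 11) = 0xC10B
k_4 = rotl(K, (3*4+2) mod 16) = rotl(K, 14) = 0x085E

0x085E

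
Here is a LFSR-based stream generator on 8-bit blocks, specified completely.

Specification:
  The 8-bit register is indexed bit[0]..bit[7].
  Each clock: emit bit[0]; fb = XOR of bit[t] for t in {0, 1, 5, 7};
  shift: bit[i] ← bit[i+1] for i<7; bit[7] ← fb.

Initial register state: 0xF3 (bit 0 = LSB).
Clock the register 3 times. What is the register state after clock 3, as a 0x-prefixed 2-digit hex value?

reg_0 = 0xF3
clock 1: out=1, reg = 0x79
clock 2: out=1, reg = 0x3C
clock 3: out=0, reg = 0x9E

0x9E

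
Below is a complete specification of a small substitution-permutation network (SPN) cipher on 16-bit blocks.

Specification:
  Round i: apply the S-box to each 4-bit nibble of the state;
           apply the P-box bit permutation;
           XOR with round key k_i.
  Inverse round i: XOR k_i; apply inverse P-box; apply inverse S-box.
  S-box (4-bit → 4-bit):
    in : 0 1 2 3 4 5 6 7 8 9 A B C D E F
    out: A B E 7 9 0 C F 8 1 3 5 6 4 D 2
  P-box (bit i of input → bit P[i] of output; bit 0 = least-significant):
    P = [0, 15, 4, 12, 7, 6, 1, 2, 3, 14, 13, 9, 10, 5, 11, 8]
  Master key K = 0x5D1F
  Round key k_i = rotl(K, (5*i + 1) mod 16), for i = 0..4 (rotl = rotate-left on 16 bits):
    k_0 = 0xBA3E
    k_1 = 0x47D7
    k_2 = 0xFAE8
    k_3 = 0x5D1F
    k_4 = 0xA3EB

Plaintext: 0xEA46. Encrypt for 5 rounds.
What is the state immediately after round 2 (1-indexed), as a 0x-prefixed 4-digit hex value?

s_0 = plaintext = 0xEA46
s_1 = Round(s_0, k_0) = 0xE7A2
s_2 = Round(s_1, k_1) = 0xB80F
s_3 = Round(s_2, k_2) = 0x74AC
s_4 = Round(s_3, k_3) = 0xD2E7
s_5 = Round(s_4, k_4) = 0x597C

0xB80F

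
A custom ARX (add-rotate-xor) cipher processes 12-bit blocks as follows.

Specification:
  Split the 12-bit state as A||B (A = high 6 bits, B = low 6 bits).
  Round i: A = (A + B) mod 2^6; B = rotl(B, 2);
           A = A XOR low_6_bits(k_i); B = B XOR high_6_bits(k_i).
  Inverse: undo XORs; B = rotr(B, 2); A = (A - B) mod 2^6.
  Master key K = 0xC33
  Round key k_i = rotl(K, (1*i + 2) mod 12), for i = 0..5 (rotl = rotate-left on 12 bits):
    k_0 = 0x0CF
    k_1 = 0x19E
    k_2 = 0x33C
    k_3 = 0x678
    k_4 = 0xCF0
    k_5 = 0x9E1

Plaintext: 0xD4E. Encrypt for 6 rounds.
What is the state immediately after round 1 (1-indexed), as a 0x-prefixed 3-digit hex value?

s_0 = plaintext = 0xD4E
s_1 = Round(s_0, k_0) = 0x33B
s_2 = Round(s_1, k_1) = 0x669
s_3 = Round(s_2, k_2) = 0xFAA
s_4 = Round(s_3, k_3) = 0x433
s_5 = Round(s_4, k_4) = 0xCFC
s_6 = Round(s_5, k_5) = 0x394

0x33B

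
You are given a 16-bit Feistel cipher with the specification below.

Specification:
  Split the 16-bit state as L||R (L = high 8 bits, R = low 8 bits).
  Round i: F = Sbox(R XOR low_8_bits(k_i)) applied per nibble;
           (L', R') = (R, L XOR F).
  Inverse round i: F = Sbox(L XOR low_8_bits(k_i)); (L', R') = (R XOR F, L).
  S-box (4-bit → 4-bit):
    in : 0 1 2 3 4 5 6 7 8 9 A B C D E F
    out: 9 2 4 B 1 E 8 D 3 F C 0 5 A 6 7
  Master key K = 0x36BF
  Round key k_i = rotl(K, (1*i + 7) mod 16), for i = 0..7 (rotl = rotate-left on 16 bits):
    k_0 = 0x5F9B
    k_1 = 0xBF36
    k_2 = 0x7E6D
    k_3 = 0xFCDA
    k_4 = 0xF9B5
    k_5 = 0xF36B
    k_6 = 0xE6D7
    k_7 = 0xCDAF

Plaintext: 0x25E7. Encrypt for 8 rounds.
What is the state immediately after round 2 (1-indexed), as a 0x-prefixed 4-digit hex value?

s_0 = plaintext = 0x25E7
s_1 = Round(s_0, k_0) = 0xE7F0
s_2 = Round(s_1, k_1) = 0xF0BF
s_3 = Round(s_2, k_2) = 0xBF54
s_4 = Round(s_3, k_3) = 0x5489
s_5 = Round(s_4, k_4) = 0x89E1
s_6 = Round(s_5, k_5) = 0xE1B5
s_7 = Round(s_6, k_6) = 0xB565
s_8 = Round(s_7, k_7) = 0x65E9

0xF0BF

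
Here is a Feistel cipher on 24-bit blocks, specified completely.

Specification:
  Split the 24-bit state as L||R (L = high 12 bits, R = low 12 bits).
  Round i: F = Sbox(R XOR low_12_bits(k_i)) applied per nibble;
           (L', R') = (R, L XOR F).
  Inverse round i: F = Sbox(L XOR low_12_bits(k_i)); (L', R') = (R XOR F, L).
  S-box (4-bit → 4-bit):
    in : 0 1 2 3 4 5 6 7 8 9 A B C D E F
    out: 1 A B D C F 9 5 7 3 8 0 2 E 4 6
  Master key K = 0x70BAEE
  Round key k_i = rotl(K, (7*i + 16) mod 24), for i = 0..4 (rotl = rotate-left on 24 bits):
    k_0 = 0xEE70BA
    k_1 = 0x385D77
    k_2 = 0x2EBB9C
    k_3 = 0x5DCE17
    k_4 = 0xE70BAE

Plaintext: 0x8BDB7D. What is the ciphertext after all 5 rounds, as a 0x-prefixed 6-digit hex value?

0x523A63

s_0 = plaintext = 0x8BDB7D
s_1 = Round(s_0, k_0) = 0xB7D898
s_2 = Round(s_1, k_1) = 0x89843B
s_3 = Round(s_2, k_2) = 0x43BE1D
s_4 = Round(s_3, k_3) = 0xE1D523
s_5 = Round(s_4, k_4) = 0x523A63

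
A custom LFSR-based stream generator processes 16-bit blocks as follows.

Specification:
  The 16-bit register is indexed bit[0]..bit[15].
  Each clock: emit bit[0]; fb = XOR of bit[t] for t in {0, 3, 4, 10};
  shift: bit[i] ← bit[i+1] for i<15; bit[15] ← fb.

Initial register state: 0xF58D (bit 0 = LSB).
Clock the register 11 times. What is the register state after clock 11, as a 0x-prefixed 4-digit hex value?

0x433E

reg_0 = 0xF58D
clock 1: out=1, reg = 0xFAC6
clock 2: out=0, reg = 0x7D63
clock 3: out=1, reg = 0x3EB1
clock 4: out=1, reg = 0x9F58
clock 5: out=0, reg = 0xCFAC
clock 6: out=0, reg = 0x67D6
clock 7: out=0, reg = 0x33EB
clock 8: out=1, reg = 0x19F5
clock 9: out=1, reg = 0x0CFA
clock 10: out=0, reg = 0x867D
clock 11: out=1, reg = 0x433E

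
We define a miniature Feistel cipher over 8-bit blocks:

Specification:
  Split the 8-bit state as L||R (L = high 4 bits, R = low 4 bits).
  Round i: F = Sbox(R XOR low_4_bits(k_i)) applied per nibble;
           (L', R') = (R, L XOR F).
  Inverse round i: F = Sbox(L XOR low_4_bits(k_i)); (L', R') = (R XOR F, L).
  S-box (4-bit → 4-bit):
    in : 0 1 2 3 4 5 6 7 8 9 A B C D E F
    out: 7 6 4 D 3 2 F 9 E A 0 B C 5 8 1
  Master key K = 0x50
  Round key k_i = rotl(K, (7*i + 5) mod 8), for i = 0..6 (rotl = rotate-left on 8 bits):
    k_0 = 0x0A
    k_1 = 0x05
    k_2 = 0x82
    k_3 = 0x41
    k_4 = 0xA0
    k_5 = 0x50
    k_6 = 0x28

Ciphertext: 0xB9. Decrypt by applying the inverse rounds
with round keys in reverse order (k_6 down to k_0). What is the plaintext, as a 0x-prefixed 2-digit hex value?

0x19

s_0 = ciphertext = 0xB9
s_1 = InvRound(s_0, k_6) = 0x4B
s_2 = InvRound(s_1, k_5) = 0x84
s_3 = InvRound(s_2, k_4) = 0xA8
s_4 = InvRound(s_3, k_3) = 0x3A
s_5 = InvRound(s_4, k_2) = 0xC3
s_6 = InvRound(s_5, k_1) = 0x9C
s_7 = InvRound(s_6, k_0) = 0x19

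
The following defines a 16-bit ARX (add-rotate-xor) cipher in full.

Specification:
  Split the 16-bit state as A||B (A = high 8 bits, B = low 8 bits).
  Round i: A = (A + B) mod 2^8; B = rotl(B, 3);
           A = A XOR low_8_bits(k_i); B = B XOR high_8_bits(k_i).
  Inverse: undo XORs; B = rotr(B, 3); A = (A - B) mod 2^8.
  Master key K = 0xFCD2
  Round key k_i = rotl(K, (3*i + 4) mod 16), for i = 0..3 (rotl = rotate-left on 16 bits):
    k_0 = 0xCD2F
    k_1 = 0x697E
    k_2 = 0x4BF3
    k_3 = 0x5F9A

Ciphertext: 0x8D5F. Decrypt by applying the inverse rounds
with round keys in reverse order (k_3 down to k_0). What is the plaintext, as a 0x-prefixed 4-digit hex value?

0x71B9

s_0 = ciphertext = 0x8D5F
s_1 = InvRound(s_0, k_3) = 0x1700
s_2 = InvRound(s_1, k_2) = 0x7B69
s_3 = InvRound(s_2, k_1) = 0x0500
s_4 = InvRound(s_3, k_0) = 0x71B9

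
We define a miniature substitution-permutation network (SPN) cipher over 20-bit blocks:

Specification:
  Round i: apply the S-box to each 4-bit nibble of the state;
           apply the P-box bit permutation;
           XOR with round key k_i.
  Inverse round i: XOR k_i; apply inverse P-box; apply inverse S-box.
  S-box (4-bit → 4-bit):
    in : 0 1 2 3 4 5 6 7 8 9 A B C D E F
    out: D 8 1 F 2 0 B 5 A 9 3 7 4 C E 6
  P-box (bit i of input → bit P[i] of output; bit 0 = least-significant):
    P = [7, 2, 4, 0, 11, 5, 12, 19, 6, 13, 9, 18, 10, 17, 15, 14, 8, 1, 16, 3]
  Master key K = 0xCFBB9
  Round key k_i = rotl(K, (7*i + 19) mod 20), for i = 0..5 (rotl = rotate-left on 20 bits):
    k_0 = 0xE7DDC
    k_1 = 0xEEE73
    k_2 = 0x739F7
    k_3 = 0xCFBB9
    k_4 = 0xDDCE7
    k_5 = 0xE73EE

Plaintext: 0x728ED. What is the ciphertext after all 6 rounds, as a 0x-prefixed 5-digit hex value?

0xA6403

s_0 = plaintext = 0x728ED
s_1 = Round(s_0, k_0) = 0x348ED
s_2 = Round(s_1, k_1) = 0x1DF48
s_3 = Round(s_2, k_2) = 0x7DBDA
s_4 = Round(s_3, k_3) = 0x5087D
s_5 = Round(s_4, k_4) = 0x920F6
s_6 = Round(s_5, k_5) = 0xA6403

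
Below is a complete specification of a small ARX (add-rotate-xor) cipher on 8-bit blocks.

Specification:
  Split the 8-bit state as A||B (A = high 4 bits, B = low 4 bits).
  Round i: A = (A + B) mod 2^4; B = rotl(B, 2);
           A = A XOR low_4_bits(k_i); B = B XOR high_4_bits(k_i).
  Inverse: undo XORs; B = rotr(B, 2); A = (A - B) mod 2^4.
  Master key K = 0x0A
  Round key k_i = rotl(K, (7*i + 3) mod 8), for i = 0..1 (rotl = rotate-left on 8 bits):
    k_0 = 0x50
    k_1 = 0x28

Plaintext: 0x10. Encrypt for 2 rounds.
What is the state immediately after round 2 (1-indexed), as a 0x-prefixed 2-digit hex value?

s_0 = plaintext = 0x10
s_1 = Round(s_0, k_0) = 0x15
s_2 = Round(s_1, k_1) = 0xE7

0xE7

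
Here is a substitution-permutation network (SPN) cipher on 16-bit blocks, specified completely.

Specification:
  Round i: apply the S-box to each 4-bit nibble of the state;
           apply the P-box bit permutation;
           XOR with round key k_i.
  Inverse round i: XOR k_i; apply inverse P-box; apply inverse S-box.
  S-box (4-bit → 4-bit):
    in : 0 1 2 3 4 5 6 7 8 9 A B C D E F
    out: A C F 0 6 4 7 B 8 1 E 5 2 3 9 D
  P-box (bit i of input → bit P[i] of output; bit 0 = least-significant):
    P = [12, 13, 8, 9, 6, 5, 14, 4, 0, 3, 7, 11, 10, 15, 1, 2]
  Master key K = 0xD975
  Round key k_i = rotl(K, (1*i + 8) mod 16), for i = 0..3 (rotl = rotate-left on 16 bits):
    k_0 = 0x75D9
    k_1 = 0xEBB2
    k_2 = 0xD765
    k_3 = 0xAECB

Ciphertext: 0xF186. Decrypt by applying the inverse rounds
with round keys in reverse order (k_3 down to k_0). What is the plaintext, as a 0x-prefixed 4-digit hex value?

s_0 = ciphertext = 0xF186
s_1 = InvRound(s_0, k_3) = 0xE7BF
s_2 = InvRound(s_1, k_2) = 0x54ED
s_3 = InvRound(s_2, k_1) = 0x27E2
s_4 = InvRound(s_3, k_0) = 0x5DAE

0x5DAE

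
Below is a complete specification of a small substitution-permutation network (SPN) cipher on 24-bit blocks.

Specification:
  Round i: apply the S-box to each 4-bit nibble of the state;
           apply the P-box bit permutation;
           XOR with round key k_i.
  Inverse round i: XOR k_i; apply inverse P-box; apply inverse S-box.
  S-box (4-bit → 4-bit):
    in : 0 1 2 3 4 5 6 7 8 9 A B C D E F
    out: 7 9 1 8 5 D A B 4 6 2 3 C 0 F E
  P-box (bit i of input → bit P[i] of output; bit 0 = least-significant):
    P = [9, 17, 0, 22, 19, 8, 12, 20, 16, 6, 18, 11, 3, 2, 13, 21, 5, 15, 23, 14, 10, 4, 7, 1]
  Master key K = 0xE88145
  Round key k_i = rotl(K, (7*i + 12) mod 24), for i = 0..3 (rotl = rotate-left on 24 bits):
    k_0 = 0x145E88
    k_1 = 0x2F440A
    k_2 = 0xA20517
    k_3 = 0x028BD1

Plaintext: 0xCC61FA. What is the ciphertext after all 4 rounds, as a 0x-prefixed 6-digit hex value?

s_0 = plaintext = 0xCC61FA
s_1 = Round(s_0, k_0) = 0xA7070E
s_2 = Round(s_1, k_1) = 0x64BF77
s_3 = Round(s_2, k_2) = 0x7C0E69
s_4 = Round(s_3, k_3) = 0x95E68E

0x95E68E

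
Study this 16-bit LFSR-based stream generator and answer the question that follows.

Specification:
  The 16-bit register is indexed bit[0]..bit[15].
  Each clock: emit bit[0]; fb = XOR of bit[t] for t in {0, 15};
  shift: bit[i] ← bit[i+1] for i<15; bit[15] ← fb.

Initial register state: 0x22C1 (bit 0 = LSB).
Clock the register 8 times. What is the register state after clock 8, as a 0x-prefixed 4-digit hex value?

0xBF22

reg_0 = 0x22C1
clock 1: out=1, reg = 0x9160
clock 2: out=0, reg = 0xC8B0
clock 3: out=0, reg = 0xE458
clock 4: out=0, reg = 0xF22C
clock 5: out=0, reg = 0xF916
clock 6: out=0, reg = 0xFC8B
clock 7: out=1, reg = 0x7E45
clock 8: out=1, reg = 0xBF22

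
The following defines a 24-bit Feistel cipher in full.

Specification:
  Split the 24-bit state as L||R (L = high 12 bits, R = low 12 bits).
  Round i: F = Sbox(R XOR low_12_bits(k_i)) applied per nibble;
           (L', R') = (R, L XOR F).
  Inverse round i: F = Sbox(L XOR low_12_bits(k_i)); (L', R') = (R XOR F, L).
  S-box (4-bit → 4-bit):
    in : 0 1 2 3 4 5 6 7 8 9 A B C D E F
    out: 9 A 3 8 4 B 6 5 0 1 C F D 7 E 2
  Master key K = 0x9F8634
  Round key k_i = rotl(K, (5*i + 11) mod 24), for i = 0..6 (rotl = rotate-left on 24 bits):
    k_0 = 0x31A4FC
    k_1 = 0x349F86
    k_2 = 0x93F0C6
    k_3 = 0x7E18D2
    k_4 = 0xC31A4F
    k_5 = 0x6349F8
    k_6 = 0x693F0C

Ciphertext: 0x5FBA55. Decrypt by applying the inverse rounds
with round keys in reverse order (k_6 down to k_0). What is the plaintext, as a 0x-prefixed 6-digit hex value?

0x4BD6DA

s_0 = ciphertext = 0x5FBA55
s_1 = InvRound(s_0, k_6) = 0x6705FB
s_2 = InvRound(s_1, k_5) = 0x7FB670
s_3 = InvRound(s_2, k_4) = 0x1847FB
s_4 = InvRound(s_3, k_3) = 0x64D184
s_5 = InvRound(s_4, k_2) = 0x78B64D
s_6 = InvRound(s_5, k_1) = 0x6DA78B
s_7 = InvRound(s_6, k_0) = 0x4BD6DA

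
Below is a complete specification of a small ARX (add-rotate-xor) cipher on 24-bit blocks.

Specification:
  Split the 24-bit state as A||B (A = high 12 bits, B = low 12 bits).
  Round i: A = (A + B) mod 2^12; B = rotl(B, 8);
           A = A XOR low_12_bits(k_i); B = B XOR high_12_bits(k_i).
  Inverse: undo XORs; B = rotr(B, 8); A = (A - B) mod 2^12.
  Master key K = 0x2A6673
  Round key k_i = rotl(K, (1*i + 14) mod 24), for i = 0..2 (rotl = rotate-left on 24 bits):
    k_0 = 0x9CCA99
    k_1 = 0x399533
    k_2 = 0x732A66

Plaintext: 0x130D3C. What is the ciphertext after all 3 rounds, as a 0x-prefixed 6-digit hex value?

s_0 = plaintext = 0x130D3C
s_1 = Round(s_0, k_0) = 0x4F551F
s_2 = Round(s_1, k_1) = 0xF27CC8
s_3 = Round(s_2, k_2) = 0x189FFE

0x189FFE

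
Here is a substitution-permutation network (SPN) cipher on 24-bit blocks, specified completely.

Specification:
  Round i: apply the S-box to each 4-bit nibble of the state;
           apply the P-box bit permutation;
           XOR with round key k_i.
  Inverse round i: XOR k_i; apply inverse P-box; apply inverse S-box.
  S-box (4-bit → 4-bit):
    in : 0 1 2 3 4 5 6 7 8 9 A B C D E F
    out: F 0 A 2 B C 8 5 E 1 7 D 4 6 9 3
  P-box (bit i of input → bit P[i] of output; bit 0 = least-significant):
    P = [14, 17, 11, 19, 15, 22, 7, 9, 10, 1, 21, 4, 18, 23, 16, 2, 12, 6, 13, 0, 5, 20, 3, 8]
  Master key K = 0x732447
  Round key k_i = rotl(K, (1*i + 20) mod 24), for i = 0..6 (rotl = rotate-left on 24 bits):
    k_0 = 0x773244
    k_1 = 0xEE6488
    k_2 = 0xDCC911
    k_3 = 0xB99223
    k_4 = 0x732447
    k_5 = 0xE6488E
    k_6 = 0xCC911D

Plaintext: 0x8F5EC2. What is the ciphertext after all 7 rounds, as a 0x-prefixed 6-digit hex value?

s_0 = plaintext = 0x8F5EC2
s_1 = Round(s_0, k_0) = 0x6C2798
s_2 = Round(s_1, k_1) = 0x44C98C
s_3 = Round(s_2, k_2) = 0x8DD6F0
s_4 = Round(s_3, k_3) = 0x627B7B
s_5 = Round(s_4, k_4) = 0x5EE996
s_6 = Round(s_5, k_5) = 0xEADD83
s_7 = Round(s_6, k_6) = 0x2FA2FF

0x2FA2FF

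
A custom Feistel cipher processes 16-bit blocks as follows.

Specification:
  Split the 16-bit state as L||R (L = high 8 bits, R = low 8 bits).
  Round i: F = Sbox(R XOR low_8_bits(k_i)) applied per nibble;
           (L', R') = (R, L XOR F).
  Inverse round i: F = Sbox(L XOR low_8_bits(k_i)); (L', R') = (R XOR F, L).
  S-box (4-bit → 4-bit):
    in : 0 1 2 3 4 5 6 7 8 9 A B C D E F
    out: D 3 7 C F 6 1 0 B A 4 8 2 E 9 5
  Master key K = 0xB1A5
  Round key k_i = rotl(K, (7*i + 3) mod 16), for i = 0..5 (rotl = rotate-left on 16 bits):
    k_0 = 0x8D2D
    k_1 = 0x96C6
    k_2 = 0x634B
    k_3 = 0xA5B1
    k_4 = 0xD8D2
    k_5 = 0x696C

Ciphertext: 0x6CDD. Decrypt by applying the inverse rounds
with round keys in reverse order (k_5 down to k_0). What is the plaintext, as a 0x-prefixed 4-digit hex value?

s_0 = ciphertext = 0x6CDD
s_1 = InvRound(s_0, k_5) = 0x006C
s_2 = InvRound(s_1, k_4) = 0x8B00
s_3 = InvRound(s_2, k_3) = 0xC48B
s_4 = InvRound(s_3, k_2) = 0x3EC4
s_5 = InvRound(s_4, k_1) = 0x9F3E
s_6 = InvRound(s_5, k_0) = 0xB99F

0xB99F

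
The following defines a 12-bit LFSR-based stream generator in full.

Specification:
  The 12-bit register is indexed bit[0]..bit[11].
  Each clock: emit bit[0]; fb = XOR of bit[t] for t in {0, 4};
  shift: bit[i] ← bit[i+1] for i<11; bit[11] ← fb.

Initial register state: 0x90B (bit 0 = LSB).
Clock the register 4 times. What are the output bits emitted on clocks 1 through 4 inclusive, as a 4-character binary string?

1101

reg_0 = 0x90B
clock 1: out=1, reg = 0xC85
clock 2: out=1, reg = 0xE42
clock 3: out=0, reg = 0x721
clock 4: out=1, reg = 0xB90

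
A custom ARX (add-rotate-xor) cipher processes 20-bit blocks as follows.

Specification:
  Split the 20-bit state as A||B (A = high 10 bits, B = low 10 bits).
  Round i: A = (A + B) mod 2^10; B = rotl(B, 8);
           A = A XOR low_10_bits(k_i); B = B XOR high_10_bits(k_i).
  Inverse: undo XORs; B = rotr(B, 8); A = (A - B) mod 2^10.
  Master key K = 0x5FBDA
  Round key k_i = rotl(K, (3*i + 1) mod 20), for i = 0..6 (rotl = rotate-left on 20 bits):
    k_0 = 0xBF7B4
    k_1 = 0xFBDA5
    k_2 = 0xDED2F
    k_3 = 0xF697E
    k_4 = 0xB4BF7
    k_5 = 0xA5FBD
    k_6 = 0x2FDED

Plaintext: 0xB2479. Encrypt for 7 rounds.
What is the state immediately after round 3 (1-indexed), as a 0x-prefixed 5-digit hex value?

s_0 = plaintext = 0xB2479
s_1 = Round(s_0, k_0) = 0x3DBE3
s_2 = Round(s_1, k_1) = 0x5F017
s_3 = Round(s_2, k_2) = 0x2F07E
s_4 = Round(s_3, k_3) = 0x111C5
s_5 = Round(s_4, k_4) = 0x7FBA3
s_6 = Round(s_5, k_5) = 0x8717F
s_7 = Round(s_6, k_6) = 0x9DBE0

0x2F07E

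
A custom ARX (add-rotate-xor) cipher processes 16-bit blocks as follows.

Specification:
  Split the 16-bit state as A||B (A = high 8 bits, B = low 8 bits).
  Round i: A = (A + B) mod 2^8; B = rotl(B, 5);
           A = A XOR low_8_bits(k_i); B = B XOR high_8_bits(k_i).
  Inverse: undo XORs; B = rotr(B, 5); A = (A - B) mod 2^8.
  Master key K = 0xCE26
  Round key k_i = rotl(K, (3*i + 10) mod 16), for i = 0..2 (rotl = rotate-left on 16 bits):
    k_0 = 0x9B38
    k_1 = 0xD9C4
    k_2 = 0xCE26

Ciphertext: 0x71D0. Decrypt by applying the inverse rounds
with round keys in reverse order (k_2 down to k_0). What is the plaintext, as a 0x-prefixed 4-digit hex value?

0xCC96

s_0 = ciphertext = 0x71D0
s_1 = InvRound(s_0, k_2) = 0x67F0
s_2 = InvRound(s_1, k_1) = 0x5A49
s_3 = InvRound(s_2, k_0) = 0xCC96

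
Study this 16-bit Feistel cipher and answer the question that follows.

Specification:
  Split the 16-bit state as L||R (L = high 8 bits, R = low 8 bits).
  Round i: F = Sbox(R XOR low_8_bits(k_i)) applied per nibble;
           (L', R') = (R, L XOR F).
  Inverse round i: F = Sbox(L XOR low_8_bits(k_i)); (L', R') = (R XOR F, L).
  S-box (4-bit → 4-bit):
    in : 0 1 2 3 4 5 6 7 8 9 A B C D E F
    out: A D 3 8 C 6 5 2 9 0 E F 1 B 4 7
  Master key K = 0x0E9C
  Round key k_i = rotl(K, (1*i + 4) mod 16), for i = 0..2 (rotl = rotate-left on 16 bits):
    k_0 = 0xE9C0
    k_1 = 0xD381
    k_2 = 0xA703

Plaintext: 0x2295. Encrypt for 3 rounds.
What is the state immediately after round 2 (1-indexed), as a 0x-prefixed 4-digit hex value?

s_0 = plaintext = 0x2295
s_1 = Round(s_0, k_0) = 0x9544
s_2 = Round(s_1, k_1) = 0x4483
s_3 = Round(s_2, k_2) = 0x83DE

0x4483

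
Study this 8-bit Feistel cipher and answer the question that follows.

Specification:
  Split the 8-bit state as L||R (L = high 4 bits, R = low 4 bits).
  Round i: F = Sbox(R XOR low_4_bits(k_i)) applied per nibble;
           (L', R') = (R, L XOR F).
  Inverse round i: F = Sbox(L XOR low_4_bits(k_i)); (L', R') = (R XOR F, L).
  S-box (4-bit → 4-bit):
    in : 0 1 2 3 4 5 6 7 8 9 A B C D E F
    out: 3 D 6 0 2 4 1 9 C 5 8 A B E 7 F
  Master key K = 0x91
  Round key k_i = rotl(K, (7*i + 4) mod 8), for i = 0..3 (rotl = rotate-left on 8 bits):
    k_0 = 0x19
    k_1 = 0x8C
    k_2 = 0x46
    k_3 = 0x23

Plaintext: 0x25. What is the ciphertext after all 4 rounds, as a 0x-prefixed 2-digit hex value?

s_0 = plaintext = 0x25
s_1 = Round(s_0, k_0) = 0x59
s_2 = Round(s_1, k_1) = 0x91
s_3 = Round(s_2, k_2) = 0x10
s_4 = Round(s_3, k_3) = 0x01

0x01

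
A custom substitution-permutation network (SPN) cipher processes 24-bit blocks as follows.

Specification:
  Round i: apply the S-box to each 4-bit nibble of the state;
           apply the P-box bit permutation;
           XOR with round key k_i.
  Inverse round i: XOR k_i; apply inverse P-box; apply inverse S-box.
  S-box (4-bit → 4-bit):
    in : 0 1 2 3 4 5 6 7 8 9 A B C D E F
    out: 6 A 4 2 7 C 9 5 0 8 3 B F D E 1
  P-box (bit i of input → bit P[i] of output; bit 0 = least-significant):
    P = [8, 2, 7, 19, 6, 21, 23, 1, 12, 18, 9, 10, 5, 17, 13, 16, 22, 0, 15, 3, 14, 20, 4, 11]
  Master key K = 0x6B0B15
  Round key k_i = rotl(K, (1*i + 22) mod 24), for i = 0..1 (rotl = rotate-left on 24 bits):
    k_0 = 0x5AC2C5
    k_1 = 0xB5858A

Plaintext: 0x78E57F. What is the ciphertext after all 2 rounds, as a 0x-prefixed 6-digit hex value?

0xBFCB30

s_0 = plaintext = 0x78E57F
s_1 = Round(s_0, k_0) = 0xD9A595
s_2 = Round(s_1, k_1) = 0xBFCB30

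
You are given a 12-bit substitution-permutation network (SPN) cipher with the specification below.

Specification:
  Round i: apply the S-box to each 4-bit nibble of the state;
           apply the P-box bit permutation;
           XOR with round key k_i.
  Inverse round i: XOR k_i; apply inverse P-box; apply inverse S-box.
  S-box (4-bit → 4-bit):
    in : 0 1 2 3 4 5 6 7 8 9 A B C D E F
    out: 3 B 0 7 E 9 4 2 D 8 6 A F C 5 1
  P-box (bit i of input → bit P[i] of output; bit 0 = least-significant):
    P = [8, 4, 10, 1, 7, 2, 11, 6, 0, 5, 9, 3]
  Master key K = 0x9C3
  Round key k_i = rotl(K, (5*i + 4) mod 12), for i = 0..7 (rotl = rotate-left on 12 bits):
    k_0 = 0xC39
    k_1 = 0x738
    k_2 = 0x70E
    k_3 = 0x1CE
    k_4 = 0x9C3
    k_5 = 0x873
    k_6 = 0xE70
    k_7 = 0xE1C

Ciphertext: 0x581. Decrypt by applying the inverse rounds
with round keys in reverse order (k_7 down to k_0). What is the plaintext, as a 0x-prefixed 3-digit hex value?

0xBAA

s_0 = ciphertext = 0x581
s_1 = InvRound(s_0, k_7) = 0x830
s_2 = InvRound(s_1, k_6) = 0x696
s_3 = InvRound(s_2, k_5) = 0x3C6
s_4 = InvRound(s_3, k_4) = 0xEA2
s_5 = InvRound(s_4, k_3) = 0x44E
s_6 = InvRound(s_5, k_2) = 0x69F
s_7 = InvRound(s_6, k_1) = 0x005
s_8 = InvRound(s_7, k_0) = 0xBAA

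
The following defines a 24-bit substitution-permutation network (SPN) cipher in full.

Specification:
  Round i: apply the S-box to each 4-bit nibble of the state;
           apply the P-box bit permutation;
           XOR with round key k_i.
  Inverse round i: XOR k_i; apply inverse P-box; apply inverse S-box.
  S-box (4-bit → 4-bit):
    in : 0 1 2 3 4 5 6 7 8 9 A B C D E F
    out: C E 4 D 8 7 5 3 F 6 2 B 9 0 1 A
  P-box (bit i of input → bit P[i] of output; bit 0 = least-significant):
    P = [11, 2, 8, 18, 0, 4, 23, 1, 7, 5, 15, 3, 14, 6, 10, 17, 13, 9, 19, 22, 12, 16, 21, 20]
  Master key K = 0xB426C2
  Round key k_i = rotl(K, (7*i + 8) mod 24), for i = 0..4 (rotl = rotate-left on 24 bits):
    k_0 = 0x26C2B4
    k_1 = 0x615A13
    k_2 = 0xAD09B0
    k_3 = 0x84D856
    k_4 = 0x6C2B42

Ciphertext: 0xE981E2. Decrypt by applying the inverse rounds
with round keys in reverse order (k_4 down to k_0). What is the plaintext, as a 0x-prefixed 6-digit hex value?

0xFFBE0F

s_0 = ciphertext = 0xE981E2
s_1 = InvRound(s_0, k_4) = 0xA7D52C
s_2 = InvRound(s_1, k_3) = 0x9D1FF6
s_3 = InvRound(s_2, k_2) = 0x3A9D4A
s_4 = InvRound(s_3, k_1) = 0xF18072
s_5 = InvRound(s_4, k_0) = 0xFFBE0F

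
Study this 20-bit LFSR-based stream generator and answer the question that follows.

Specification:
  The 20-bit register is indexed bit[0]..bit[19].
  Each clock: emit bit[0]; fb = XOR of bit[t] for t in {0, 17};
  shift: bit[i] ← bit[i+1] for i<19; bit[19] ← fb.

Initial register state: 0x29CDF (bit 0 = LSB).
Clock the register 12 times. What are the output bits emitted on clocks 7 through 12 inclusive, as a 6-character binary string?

reg_0 = 0x29CDF
clock 1: out=1, reg = 0x14E6F
clock 2: out=1, reg = 0x8A737
clock 3: out=1, reg = 0xC539B
clock 4: out=1, reg = 0xE29CD
clock 5: out=1, reg = 0x714E6
clock 6: out=0, reg = 0xB8A73
clock 7: out=1, reg = 0x5C539
clock 8: out=1, reg = 0xAE29C
clock 9: out=0, reg = 0xD714E
clock 10: out=0, reg = 0x6B8A7
clock 11: out=1, reg = 0x35C53
clock 12: out=1, reg = 0x1AE29

110011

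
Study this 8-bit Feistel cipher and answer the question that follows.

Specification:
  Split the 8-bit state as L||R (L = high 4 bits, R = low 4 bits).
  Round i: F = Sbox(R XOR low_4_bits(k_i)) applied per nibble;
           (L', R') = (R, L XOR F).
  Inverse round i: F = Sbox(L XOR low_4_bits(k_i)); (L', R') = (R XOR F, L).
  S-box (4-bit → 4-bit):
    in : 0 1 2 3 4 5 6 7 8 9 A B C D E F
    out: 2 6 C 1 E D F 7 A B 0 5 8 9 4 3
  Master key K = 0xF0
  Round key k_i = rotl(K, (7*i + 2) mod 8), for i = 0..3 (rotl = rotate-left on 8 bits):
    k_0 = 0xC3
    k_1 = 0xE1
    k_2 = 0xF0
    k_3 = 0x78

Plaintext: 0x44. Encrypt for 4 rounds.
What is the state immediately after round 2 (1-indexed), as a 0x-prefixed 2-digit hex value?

0x38

s_0 = plaintext = 0x44
s_1 = Round(s_0, k_0) = 0x43
s_2 = Round(s_1, k_1) = 0x38
s_3 = Round(s_2, k_2) = 0x89
s_4 = Round(s_3, k_3) = 0x9E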